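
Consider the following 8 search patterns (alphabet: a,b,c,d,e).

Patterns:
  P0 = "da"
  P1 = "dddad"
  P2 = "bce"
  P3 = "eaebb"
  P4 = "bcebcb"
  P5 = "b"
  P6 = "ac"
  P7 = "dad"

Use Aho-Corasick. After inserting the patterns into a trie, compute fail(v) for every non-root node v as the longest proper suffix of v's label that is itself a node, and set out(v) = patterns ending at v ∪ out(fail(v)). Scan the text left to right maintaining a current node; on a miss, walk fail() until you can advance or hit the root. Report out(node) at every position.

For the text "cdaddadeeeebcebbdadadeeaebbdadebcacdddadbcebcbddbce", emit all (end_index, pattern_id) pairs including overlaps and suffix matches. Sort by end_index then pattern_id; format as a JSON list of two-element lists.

Build:
Trie (insert patterns):
  0='ε' goto a→18 b→7 d→1 e→10
  1='d' goto a→2 d→3
  2='da' goto d→20  [P0 ends]
  3='dd' goto d→4
  4='ddd' goto a→5
  5='ddda' goto d→6
  6='dddad' goto ·  [P1 ends]
  7='b' goto c→8  [P5 ends]
  8='bc' goto e→9
  9='bce' goto b→15  [P2 ends]
  10='e' goto a→11
  11='ea' goto e→12
  12='eae' goto b→13
  13='eaeb' goto b→14
  14='eaebb' goto ·  [P3 ends]
  15='bceb' goto c→16
  16='bcebc' goto b→17
  17='bcebcb' goto ·  [P4 ends]
  18='a' goto c→19
  19='ac' goto ·  [P6 ends]
  20='dad' goto ·  [P7 ends]

BFS fail/out derivation:
  n1('d'): parent n0 fail=0; on 'd' 0 → fail=0;  out ∅∪∅=∅
  n7('b'): parent n0 fail=0; on 'b' 0 → fail=0;  out {5}∪∅={5}
  n10('e'): parent n0 fail=0; on 'e' 0 → fail=0;  out ∅∪∅=∅
  n18('a'): parent n0 fail=0; on 'a' 0 → fail=0;  out ∅∪∅=∅
  n2('da'): parent n1 fail=0; on 'a' 0 → fail=18;  out {0}∪∅={0}
  n3('dd'): parent n1 fail=0; on 'd' 0 → fail=1;  out ∅∪∅=∅
  n8('bc'): parent n7 fail=0; on 'c' 0 → fail=0;  out ∅∪∅=∅
  n11('ea'): parent n10 fail=0; on 'a' 0 → fail=18;  out ∅∪∅=∅
  n19('ac'): parent n18 fail=0; on 'c' 0 → fail=0;  out {6}∪∅={6}
  n4('ddd'): parent n3 fail=1; on 'd' 1 → fail=3;  out ∅∪∅=∅
  n9('bce'): parent n8 fail=0; on 'e' 0 → fail=10;  out {2}∪∅={2}
  n12('eae'): parent n11 fail=18; on 'e' 18→0 → fail=10;  out ∅∪∅=∅
  n20('dad'): parent n2 fail=18; on 'd' 18→0 → fail=1;  out {7}∪∅={7}
  n5('ddda'): parent n4 fail=3; on 'a' 3→1 → fail=2;  out ∅∪{0}={0}
  n13('eaeb'): parent n12 fail=10; on 'b' 10→0 → fail=7;  out ∅∪{5}={5}
  n15('bceb'): parent n9 fail=10; on 'b' 10→0 → fail=7;  out ∅∪{5}={5}
  n6('dddad'): parent n5 fail=2; on 'd' 2 → fail=20;  out {1}∪{7}={1,7}
  n14('eaebb'): parent n13 fail=7; on 'b' 7→0 → fail=7;  out {3}∪{5}={3,5}
  n16('bcebc'): parent n15 fail=7; on 'c' 7 → fail=8;  out ∅∪∅=∅
  n17('bcebcb'): parent n16 fail=8; on 'b' 8→0 → fail=7;  out {4}∪{5}={4,5}

Scan:
pos 0 'c': at 0
pos 1 'd': at 1
pos 2 'a': at 2  → match P0@[1:2]
pos 3 'd': at 20  → match P7@[1:3]
pos 4 'd': at 3 ·f
pos 5 'a': at 2 ·f  → match P0@[4:5]
pos 6 'd': at 20  → match P7@[4:6]
pos 7 'e': at 10 ·f
pos 8 'e': at 10 ·f
pos 9 'e': at 10 ·f
pos 10 'e': at 10 ·f
pos 11 'b': at 7 ·f  → match P5@[11:11]
pos 12 'c': at 8
pos 13 'e': at 9  → match P2@[11:13]
pos 14 'b': at 15  → match P5@[14:14]
pos 15 'b': at 7 ·f  → match P5@[15:15]
pos 16 'd': at 1 ·f
pos 17 'a': at 2  → match P0@[16:17]
pos 18 'd': at 20  → match P7@[16:18]
pos 19 'a': at 2 ·f  → match P0@[18:19]
pos 20 'd': at 20  → match P7@[18:20]
pos 21 'e': at 10 ·f
pos 22 'e': at 10 ·f
pos 23 'a': at 11
pos 24 'e': at 12
pos 25 'b': at 13  → match P5@[25:25]
pos 26 'b': at 14  → match P3@[22:26],P5@[26:26]
pos 27 'd': at 1 ·f
pos 28 'a': at 2  → match P0@[27:28]
pos 29 'd': at 20  → match P7@[27:29]
pos 30 'e': at 10 ·f
pos 31 'b': at 7 ·f  → match P5@[31:31]
pos 32 'c': at 8
pos 33 'a': at 18 ·f
pos 34 'c': at 19  → match P6@[33:34]
pos 35 'd': at 1 ·f
pos 36 'd': at 3
pos 37 'd': at 4
pos 38 'a': at 5  → match P0@[37:38]
pos 39 'd': at 6  → match P1@[35:39],P7@[37:39]
pos 40 'b': at 7 ·f  → match P5@[40:40]
pos 41 'c': at 8
pos 42 'e': at 9  → match P2@[40:42]
pos 43 'b': at 15  → match P5@[43:43]
pos 44 'c': at 16
pos 45 'b': at 17  → match P4@[40:45],P5@[45:45]
pos 46 'd': at 1 ·f
pos 47 'd': at 3
pos 48 'b': at 7 ·f  → match P5@[48:48]
pos 49 'c': at 8
pos 50 'e': at 9  → match P2@[48:50]

All matches (sorted): [[2,0],[3,7],[5,0],[6,7],[11,5],[13,2],[14,5],[15,5],[17,0],[18,7],[19,0],[20,7],[25,5],[26,3],[26,5],[28,0],[29,7],[31,5],[34,6],[38,0],[39,1],[39,7],[40,5],[42,2],[43,5],[45,4],[45,5],[48,5],[50,2]]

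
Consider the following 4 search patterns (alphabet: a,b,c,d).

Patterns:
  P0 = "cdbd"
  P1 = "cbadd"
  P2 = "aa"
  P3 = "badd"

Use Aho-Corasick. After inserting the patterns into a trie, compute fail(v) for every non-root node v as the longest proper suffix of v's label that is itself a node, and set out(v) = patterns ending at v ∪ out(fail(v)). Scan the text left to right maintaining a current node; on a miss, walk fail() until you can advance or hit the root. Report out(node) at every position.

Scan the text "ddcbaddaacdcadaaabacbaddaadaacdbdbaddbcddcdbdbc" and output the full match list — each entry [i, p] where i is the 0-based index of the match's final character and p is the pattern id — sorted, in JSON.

Build automaton:
Trie (insert patterns):
  n0 'ε': a→9 b→11 c→1
  n1 'c': b→5 d→2
  n2 'cd': b→3
  n3 'cdb': d→4
  n4 'cdbd': ·  [P0 ends]
  n5 'cb': a→6
  n6 'cba': d→7
  n7 'cbad': d→8
  n8 'cbadd': ·  [P1 ends]
  n9 'a': a→10
  n10 'aa': ·  [P2 ends]
  n11 'b': a→12
  n12 'ba': d→13
  n13 'bad': d→14
  n14 'badd': ·  [P3 ends]

Failure links (BFS by depth):
  fail(1) 'c': from fail(0)=0 chase 'c': 0 ⇒ 0;  out=∅∪out(0)=∅
  fail(9) 'a': from fail(0)=0 chase 'a': 0 ⇒ 0;  out=∅∪out(0)=∅
  fail(11) 'b': from fail(0)=0 chase 'b': 0 ⇒ 0;  out=∅∪out(0)=∅
  fail(2) 'cd': from fail(1)=0 chase 'd': 0 ⇒ 0;  out=∅∪out(0)=∅
  fail(5) 'cb': from fail(1)=0 chase 'b': 0 ⇒ 11;  out=∅∪out(11)=∅
  fail(10) 'aa': from fail(9)=0 chase 'a': 0 ⇒ 9;  out={2}∪out(9)={2}
  fail(12) 'ba': from fail(11)=0 chase 'a': 0 ⇒ 9;  out=∅∪out(9)=∅
  fail(3) 'cdb': from fail(2)=0 chase 'b': 0 ⇒ 11;  out=∅∪out(11)=∅
  fail(6) 'cba': from fail(5)=11 chase 'a': 11 ⇒ 12;  out=∅∪out(12)=∅
  fail(13) 'bad': from fail(12)=9 chase 'd': 9→0 ⇒ 0;  out=∅∪out(0)=∅
  fail(4) 'cdbd': from fail(3)=11 chase 'd': 11→0 ⇒ 0;  out={0}∪out(0)={0}
  fail(7) 'cbad': from fail(6)=12 chase 'd': 12 ⇒ 13;  out=∅∪out(13)=∅
  fail(14) 'badd': from fail(13)=0 chase 'd': 0 ⇒ 0;  out={3}∪out(0)={3}
  fail(8) 'cbadd': from fail(7)=13 chase 'd': 13 ⇒ 14;  out={1}∪out(14)={1,3}

Run:
[0] read 'd'  n0⇒n0
[1] read 'd'  n0⇒n0
[2] read 'c'  n0⇒n1
[3] read 'b'  n1⇒n5
[4] read 'a'  n5⇒n6
[5] read 'd'  n6⇒n7
[6] read 'd'  n7⇒n8  ** P1@[2:6],P3@[3:6]
[7] read 'a'  n8⇒n9 ·f
[8] read 'a'  n9⇒n10  ** P2@[7:8]
[9] read 'c'  n10⇒n1 ·f
[10] read 'd'  n1⇒n2
[11] read 'c'  n2⇒n1 ·f
[12] read 'a'  n1⇒n9 ·f
[13] read 'd'  n9⇒n0 ·f
[14] read 'a'  n0⇒n9
[15] read 'a'  n9⇒n10  ** P2@[14:15]
[16] read 'a'  n10⇒n10 ·f  ** P2@[15:16]
[17] read 'b'  n10⇒n11 ·f
[18] read 'a'  n11⇒n12
[19] read 'c'  n12⇒n1 ·f
[20] read 'b'  n1⇒n5
[21] read 'a'  n5⇒n6
[22] read 'd'  n6⇒n7
[23] read 'd'  n7⇒n8  ** P1@[19:23],P3@[20:23]
[24] read 'a'  n8⇒n9 ·f
[25] read 'a'  n9⇒n10  ** P2@[24:25]
[26] read 'd'  n10⇒n0 ·f
[27] read 'a'  n0⇒n9
[28] read 'a'  n9⇒n10  ** P2@[27:28]
[29] read 'c'  n10⇒n1 ·f
[30] read 'd'  n1⇒n2
[31] read 'b'  n2⇒n3
[32] read 'd'  n3⇒n4  ** P0@[29:32]
[33] read 'b'  n4⇒n11 ·f
[34] read 'a'  n11⇒n12
[35] read 'd'  n12⇒n13
[36] read 'd'  n13⇒n14  ** P3@[33:36]
[37] read 'b'  n14⇒n11 ·f
[38] read 'c'  n11⇒n1 ·f
[39] read 'd'  n1⇒n2
[40] read 'd'  n2⇒n0 ·f
[41] read 'c'  n0⇒n1
[42] read 'd'  n1⇒n2
[43] read 'b'  n2⇒n3
[44] read 'd'  n3⇒n4  ** P0@[41:44]
[45] read 'b'  n4⇒n11 ·f
[46] read 'c'  n11⇒n1 ·f

All matches (sorted): [[6,1],[6,3],[8,2],[15,2],[16,2],[23,1],[23,3],[25,2],[28,2],[32,0],[36,3],[44,0]]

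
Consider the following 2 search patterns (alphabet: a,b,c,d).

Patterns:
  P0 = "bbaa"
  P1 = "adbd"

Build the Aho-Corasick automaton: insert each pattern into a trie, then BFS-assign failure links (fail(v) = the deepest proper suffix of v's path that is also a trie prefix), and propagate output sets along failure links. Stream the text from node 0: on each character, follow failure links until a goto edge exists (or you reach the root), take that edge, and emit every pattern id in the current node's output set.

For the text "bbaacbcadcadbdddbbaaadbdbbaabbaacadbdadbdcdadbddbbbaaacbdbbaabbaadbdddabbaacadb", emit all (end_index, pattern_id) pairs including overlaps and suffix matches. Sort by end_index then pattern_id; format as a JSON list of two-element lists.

Construct AC machine:
Trie nodes:
  n0 'ε': a→5 b→1
  n1 'b': b→2
  n2 'bb': a→3
  n3 'bba': a→4
  n4 'bbaa': ·  ←P0
  n5 'a': d→6
  n6 'ad': b→7
  n7 'adb': d→8
  n8 'adbd': ·  ←P1

Failure links (BFS by depth):
  fail(1) 'b': from fail(0)=0 chase 'b': 0 ⇒ 0;  out=∅∪out(0)=∅
  fail(5) 'a': from fail(0)=0 chase 'a': 0 ⇒ 0;  out=∅∪out(0)=∅
  fail(2) 'bb': from fail(1)=0 chase 'b': 0 ⇒ 1;  out=∅∪out(1)=∅
  fail(6) 'ad': from fail(5)=0 chase 'd': 0 ⇒ 0;  out=∅∪out(0)=∅
  fail(3) 'bba': from fail(2)=1 chase 'a': 1→0 ⇒ 5;  out=∅∪out(5)=∅
  fail(7) 'adb': from fail(6)=0 chase 'b': 0 ⇒ 1;  out=∅∪out(1)=∅
  fail(4) 'bbaa': from fail(3)=5 chase 'a': 5→0 ⇒ 5;  out={0}∪out(5)={0}
  fail(8) 'adbd': from fail(7)=1 chase 'd': 1→0 ⇒ 0;  out={1}∪out(0)={1}

Run:
pos 0 'b': at 1
pos 1 'b': at 2
pos 2 'a': at 3
pos 3 'a': at 4  → match P0@[0:3]
pos 4 'c': at 0 ·f
pos 5 'b': at 1
pos 6 'c': at 0 ·f
pos 7 'a': at 5
pos 8 'd': at 6
pos 9 'c': at 0 ·f
pos 10 'a': at 5
pos 11 'd': at 6
pos 12 'b': at 7
pos 13 'd': at 8  → match P1@[10:13]
pos 14 'd': at 0 ·f
pos 15 'd': at 0
pos 16 'b': at 1
pos 17 'b': at 2
pos 18 'a': at 3
pos 19 'a': at 4  → match P0@[16:19]
pos 20 'a': at 5 ·f
pos 21 'd': at 6
pos 22 'b': at 7
pos 23 'd': at 8  → match P1@[20:23]
pos 24 'b': at 1 ·f
pos 25 'b': at 2
pos 26 'a': at 3
pos 27 'a': at 4  → match P0@[24:27]
pos 28 'b': at 1 ·f
pos 29 'b': at 2
pos 30 'a': at 3
pos 31 'a': at 4  → match P0@[28:31]
pos 32 'c': at 0 ·f
pos 33 'a': at 5
pos 34 'd': at 6
pos 35 'b': at 7
pos 36 'd': at 8  → match P1@[33:36]
pos 37 'a': at 5 ·f
pos 38 'd': at 6
pos 39 'b': at 7
pos 40 'd': at 8  → match P1@[37:40]
pos 41 'c': at 0 ·f
pos 42 'd': at 0
pos 43 'a': at 5
pos 44 'd': at 6
pos 45 'b': at 7
pos 46 'd': at 8  → match P1@[43:46]
pos 47 'd': at 0 ·f
pos 48 'b': at 1
pos 49 'b': at 2
pos 50 'b': at 2 ·f
pos 51 'a': at 3
pos 52 'a': at 4  → match P0@[49:52]
pos 53 'a': at 5 ·f
pos 54 'c': at 0 ·f
pos 55 'b': at 1
pos 56 'd': at 0 ·f
pos 57 'b': at 1
pos 58 'b': at 2
pos 59 'a': at 3
pos 60 'a': at 4  → match P0@[57:60]
pos 61 'b': at 1 ·f
pos 62 'b': at 2
pos 63 'a': at 3
pos 64 'a': at 4  → match P0@[61:64]
pos 65 'd': at 6 ·f
pos 66 'b': at 7
pos 67 'd': at 8  → match P1@[64:67]
pos 68 'd': at 0 ·f
pos 69 'd': at 0
pos 70 'a': at 5
pos 71 'b': at 1 ·f
pos 72 'b': at 2
pos 73 'a': at 3
pos 74 'a': at 4  → match P0@[71:74]
pos 75 'c': at 0 ·f
pos 76 'a': at 5
pos 77 'd': at 6
pos 78 'b': at 7

Matches: [[3,0],[13,1],[19,0],[23,1],[27,0],[31,0],[36,1],[40,1],[46,1],[52,0],[60,0],[64,0],[67,1],[74,0]]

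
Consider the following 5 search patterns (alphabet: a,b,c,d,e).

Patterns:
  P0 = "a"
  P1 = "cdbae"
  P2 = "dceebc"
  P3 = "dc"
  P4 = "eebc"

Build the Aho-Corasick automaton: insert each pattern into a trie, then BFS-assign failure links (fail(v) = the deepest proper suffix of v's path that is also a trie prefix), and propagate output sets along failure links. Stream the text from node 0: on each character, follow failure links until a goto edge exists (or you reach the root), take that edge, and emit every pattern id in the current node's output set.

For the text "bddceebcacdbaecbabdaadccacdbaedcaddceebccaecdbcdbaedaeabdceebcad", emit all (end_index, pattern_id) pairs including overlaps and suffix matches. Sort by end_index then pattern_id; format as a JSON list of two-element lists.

Build automaton:
Trie nodes:
  n0 'ε': a→1 c→2 d→7 e→13
  n1 'a': ·  ←P0
  n2 'c': d→3
  n3 'cd': b→4
  n4 'cdb': a→5
  n5 'cdba': e→6
  n6 'cdbae': ·  ←P1
  n7 'd': c→8
  n8 'dc': e→9  ←P3
  n9 'dce': e→10
  n10 'dcee': b→11
  n11 'dceeb': c→12
  n12 'dceebc': ·  ←P2
  n13 'e': e→14
  n14 'ee': b→15
  n15 'eeb': c→16
  n16 'eebc': ·  ←P4

Failure links (BFS by depth):
  fail(1) 'a': from fail(0)=0 chase 'a': 0 ⇒ 0;  out={0}∪out(0)={0}
  fail(2) 'c': from fail(0)=0 chase 'c': 0 ⇒ 0;  out=∅∪out(0)=∅
  fail(7) 'd': from fail(0)=0 chase 'd': 0 ⇒ 0;  out=∅∪out(0)=∅
  fail(13) 'e': from fail(0)=0 chase 'e': 0 ⇒ 0;  out=∅∪out(0)=∅
  fail(3) 'cd': from fail(2)=0 chase 'd': 0 ⇒ 7;  out=∅∪out(7)=∅
  fail(8) 'dc': from fail(7)=0 chase 'c': 0 ⇒ 2;  out={3}∪out(2)={3}
  fail(14) 'ee': from fail(13)=0 chase 'e': 0 ⇒ 13;  out=∅∪out(13)=∅
  fail(4) 'cdb': from fail(3)=7 chase 'b': 7→0 ⇒ 0;  out=∅∪out(0)=∅
  fail(9) 'dce': from fail(8)=2 chase 'e': 2→0 ⇒ 13;  out=∅∪out(13)=∅
  fail(15) 'eeb': from fail(14)=13 chase 'b': 13→0 ⇒ 0;  out=∅∪out(0)=∅
  fail(5) 'cdba': from fail(4)=0 chase 'a': 0 ⇒ 1;  out=∅∪out(1)={0}
  fail(10) 'dcee': from fail(9)=13 chase 'e': 13 ⇒ 14;  out=∅∪out(14)=∅
  fail(16) 'eebc': from fail(15)=0 chase 'c': 0 ⇒ 2;  out={4}∪out(2)={4}
  fail(6) 'cdbae': from fail(5)=1 chase 'e': 1→0 ⇒ 13;  out={1}∪out(13)={1}
  fail(11) 'dceeb': from fail(10)=14 chase 'b': 14 ⇒ 15;  out=∅∪out(15)=∅
  fail(12) 'dceebc': from fail(11)=15 chase 'c': 15 ⇒ 16;  out={2}∪out(16)={2,4}

Scan:
i=0 'b': node 0→0
i=1 'd': node 0→7
i=2 'd': node 7→7 (fail-walked)
i=3 'c': node 7→8  → match P3@[2:3]
i=4 'e': node 8→9
i=5 'e': node 9→10
i=6 'b': node 10→11
i=7 'c': node 11→12  → match P2@[2:7],P4@[4:7]
i=8 'a': node 12→1 (fail-walked)  → match P0@[8:8]
i=9 'c': node 1→2 (fail-walked)
i=10 'd': node 2→3
i=11 'b': node 3→4
i=12 'a': node 4→5  → match P0@[12:12]
i=13 'e': node 5→6  → match P1@[9:13]
i=14 'c': node 6→2 (fail-walked)
i=15 'b': node 2→0 (fail-walked)
i=16 'a': node 0→1  → match P0@[16:16]
i=17 'b': node 1→0 (fail-walked)
i=18 'd': node 0→7
i=19 'a': node 7→1 (fail-walked)  → match P0@[19:19]
i=20 'a': node 1→1 (fail-walked)  → match P0@[20:20]
i=21 'd': node 1→7 (fail-walked)
i=22 'c': node 7→8  → match P3@[21:22]
i=23 'c': node 8→2 (fail-walked)
i=24 'a': node 2→1 (fail-walked)  → match P0@[24:24]
i=25 'c': node 1→2 (fail-walked)
i=26 'd': node 2→3
i=27 'b': node 3→4
i=28 'a': node 4→5  → match P0@[28:28]
i=29 'e': node 5→6  → match P1@[25:29]
i=30 'd': node 6→7 (fail-walked)
i=31 'c': node 7→8  → match P3@[30:31]
i=32 'a': node 8→1 (fail-walked)  → match P0@[32:32]
i=33 'd': node 1→7 (fail-walked)
i=34 'd': node 7→7 (fail-walked)
i=35 'c': node 7→8  → match P3@[34:35]
i=36 'e': node 8→9
i=37 'e': node 9→10
i=38 'b': node 10→11
i=39 'c': node 11→12  → match P2@[34:39],P4@[36:39]
i=40 'c': node 12→2 (fail-walked)
i=41 'a': node 2→1 (fail-walked)  → match P0@[41:41]
i=42 'e': node 1→13 (fail-walked)
i=43 'c': node 13→2 (fail-walked)
i=44 'd': node 2→3
i=45 'b': node 3→4
i=46 'c': node 4→2 (fail-walked)
i=47 'd': node 2→3
i=48 'b': node 3→4
i=49 'a': node 4→5  → match P0@[49:49]
i=50 'e': node 5→6  → match P1@[46:50]
i=51 'd': node 6→7 (fail-walked)
i=52 'a': node 7→1 (fail-walked)  → match P0@[52:52]
i=53 'e': node 1→13 (fail-walked)
i=54 'a': node 13→1 (fail-walked)  → match P0@[54:54]
i=55 'b': node 1→0 (fail-walked)
i=56 'd': node 0→7
i=57 'c': node 7→8  → match P3@[56:57]
i=58 'e': node 8→9
i=59 'e': node 9→10
i=60 'b': node 10→11
i=61 'c': node 11→12  → match P2@[56:61],P4@[58:61]
i=62 'a': node 12→1 (fail-walked)  → match P0@[62:62]
i=63 'd': node 1→7 (fail-walked)

Result: [[3,3],[7,2],[7,4],[8,0],[12,0],[13,1],[16,0],[19,0],[20,0],[22,3],[24,0],[28,0],[29,1],[31,3],[32,0],[35,3],[39,2],[39,4],[41,0],[49,0],[50,1],[52,0],[54,0],[57,3],[61,2],[61,4],[62,0]]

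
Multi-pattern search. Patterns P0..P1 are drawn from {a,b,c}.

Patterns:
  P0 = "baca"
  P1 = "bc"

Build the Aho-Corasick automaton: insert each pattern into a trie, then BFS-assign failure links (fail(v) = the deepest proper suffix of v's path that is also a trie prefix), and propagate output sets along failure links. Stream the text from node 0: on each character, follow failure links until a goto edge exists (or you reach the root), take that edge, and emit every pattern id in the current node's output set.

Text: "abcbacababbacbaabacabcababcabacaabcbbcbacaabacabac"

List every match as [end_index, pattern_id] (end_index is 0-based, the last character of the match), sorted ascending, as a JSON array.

Build automaton:
Trie (insert patterns):
  0='ε' goto b→1
  1='b' goto a→2 c→5
  2='ba' goto c→3
  3='bac' goto a→4
  4='baca' goto ·  ←P0
  5='bc' goto ·  ←P1

BFS fail/out derivation:
  n1('b'): parent n0 fail=0; on 'b' 0 → fail=0;  out ∅∪∅=∅
  n2('ba'): parent n1 fail=0; on 'a' 0 → fail=0;  out ∅∪∅=∅
  n5('bc'): parent n1 fail=0; on 'c' 0 → fail=0;  out {1}∪∅={1}
  n3('bac'): parent n2 fail=0; on 'c' 0 → fail=0;  out ∅∪∅=∅
  n4('baca'): parent n3 fail=0; on 'a' 0 → fail=0;  out {0}∪∅={0}

Text stream:
pos 0 'a': at 0
pos 1 'b': at 1
pos 2 'c': at 5  ** P1@[1:2]
pos 3 'b': at 1 (via fail)
pos 4 'a': at 2
pos 5 'c': at 3
pos 6 'a': at 4  ** P0@[3:6]
pos 7 'b': at 1 (via fail)
pos 8 'a': at 2
pos 9 'b': at 1 (via fail)
pos 10 'b': at 1 (via fail)
pos 11 'a': at 2
pos 12 'c': at 3
pos 13 'b': at 1 (via fail)
pos 14 'a': at 2
pos 15 'a': at 0 (via fail)
pos 16 'b': at 1
pos 17 'a': at 2
pos 18 'c': at 3
pos 19 'a': at 4  ** P0@[16:19]
pos 20 'b': at 1 (via fail)
pos 21 'c': at 5  ** P1@[20:21]
pos 22 'a': at 0 (via fail)
pos 23 'b': at 1
pos 24 'a': at 2
pos 25 'b': at 1 (via fail)
pos 26 'c': at 5  ** P1@[25:26]
pos 27 'a': at 0 (via fail)
pos 28 'b': at 1
pos 29 'a': at 2
pos 30 'c': at 3
pos 31 'a': at 4  ** P0@[28:31]
pos 32 'a': at 0 (via fail)
pos 33 'b': at 1
pos 34 'c': at 5  ** P1@[33:34]
pos 35 'b': at 1 (via fail)
pos 36 'b': at 1 (via fail)
pos 37 'c': at 5  ** P1@[36:37]
pos 38 'b': at 1 (via fail)
pos 39 'a': at 2
pos 40 'c': at 3
pos 41 'a': at 4  ** P0@[38:41]
pos 42 'a': at 0 (via fail)
pos 43 'b': at 1
pos 44 'a': at 2
pos 45 'c': at 3
pos 46 'a': at 4  ** P0@[43:46]
pos 47 'b': at 1 (via fail)
pos 48 'a': at 2
pos 49 'c': at 3

Result: [[2,1],[6,0],[19,0],[21,1],[26,1],[31,0],[34,1],[37,1],[41,0],[46,0]]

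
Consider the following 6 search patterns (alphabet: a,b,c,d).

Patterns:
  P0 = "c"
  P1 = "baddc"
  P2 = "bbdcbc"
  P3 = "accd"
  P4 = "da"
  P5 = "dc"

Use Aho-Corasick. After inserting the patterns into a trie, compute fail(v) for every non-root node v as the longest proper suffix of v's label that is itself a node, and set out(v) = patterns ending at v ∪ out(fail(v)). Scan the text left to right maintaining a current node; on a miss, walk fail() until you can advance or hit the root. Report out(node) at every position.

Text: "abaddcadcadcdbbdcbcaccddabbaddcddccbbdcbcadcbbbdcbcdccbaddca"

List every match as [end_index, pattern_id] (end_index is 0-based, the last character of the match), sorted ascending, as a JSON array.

Build automaton:
Trie (insert patterns):
  0='ε' goto a→12 b→2 c→1 d→16
  1='c' goto ·  ←P0
  2='b' goto a→3 b→7
  3='ba' goto d→4
  4='bad' goto d→5
  5='badd' goto c→6
  6='baddc' goto ·  ←P1
  7='bb' goto d→8
  8='bbd' goto c→9
  9='bbdc' goto b→10
  10='bbdcb' goto c→11
  11='bbdcbc' goto ·  ←P2
  12='a' goto c→13
  13='ac' goto c→14
  14='acc' goto d→15
  15='accd' goto ·  ←P3
  16='d' goto a→17 c→18
  17='da' goto ·  ←P4
  18='dc' goto ·  ←P5

BFS fail/out derivation:
  n1('c'): parent n0 fail=0; on 'c' 0 → fail=0;  out {0}∪∅={0}
  n2('b'): parent n0 fail=0; on 'b' 0 → fail=0;  out ∅∪∅=∅
  n12('a'): parent n0 fail=0; on 'a' 0 → fail=0;  out ∅∪∅=∅
  n16('d'): parent n0 fail=0; on 'd' 0 → fail=0;  out ∅∪∅=∅
  n3('ba'): parent n2 fail=0; on 'a' 0 → fail=12;  out ∅∪∅=∅
  n7('bb'): parent n2 fail=0; on 'b' 0 → fail=2;  out ∅∪∅=∅
  n13('ac'): parent n12 fail=0; on 'c' 0 → fail=1;  out ∅∪{0}={0}
  n17('da'): parent n16 fail=0; on 'a' 0 → fail=12;  out {4}∪∅={4}
  n18('dc'): parent n16 fail=0; on 'c' 0 → fail=1;  out {5}∪{0}={0,5}
  n4('bad'): parent n3 fail=12; on 'd' 12→0 → fail=16;  out ∅∪∅=∅
  n8('bbd'): parent n7 fail=2; on 'd' 2→0 → fail=16;  out ∅∪∅=∅
  n14('acc'): parent n13 fail=1; on 'c' 1→0 → fail=1;  out ∅∪{0}={0}
  n5('badd'): parent n4 fail=16; on 'd' 16→0 → fail=16;  out ∅∪∅=∅
  n9('bbdc'): parent n8 fail=16; on 'c' 16 → fail=18;  out ∅∪{0,5}={0,5}
  n15('accd'): parent n14 fail=1; on 'd' 1→0 → fail=16;  out {3}∪∅={3}
  n6('baddc'): parent n5 fail=16; on 'c' 16 → fail=18;  out {1}∪{0,5}={0,1,5}
  n10('bbdcb'): parent n9 fail=18; on 'b' 18→1→0 → fail=2;  out ∅∪∅=∅
  n11('bbdcbc'): parent n10 fail=2; on 'c' 2→0 → fail=1;  out {2}∪{0}={0,2}

Text stream:
i=0 'a': node 0→12
i=1 'b': node 12→2 ·f
i=2 'a': node 2→3
i=3 'd': node 3→4
i=4 'd': node 4→5
i=5 'c': node 5→6  → match P0@[5:5],P1@[1:5],P5@[4:5]
i=6 'a': node 6→12 ·f
i=7 'd': node 12→16 ·f
i=8 'c': node 16→18  → match P0@[8:8],P5@[7:8]
i=9 'a': node 18→12 ·f
i=10 'd': node 12→16 ·f
i=11 'c': node 16→18  → match P0@[11:11],P5@[10:11]
i=12 'd': node 18→16 ·f
i=13 'b': node 16→2 ·f
i=14 'b': node 2→7
i=15 'd': node 7→8
i=16 'c': node 8→9  → match P0@[16:16],P5@[15:16]
i=17 'b': node 9→10
i=18 'c': node 10→11  → match P0@[18:18],P2@[13:18]
i=19 'a': node 11→12 ·f
i=20 'c': node 12→13  → match P0@[20:20]
i=21 'c': node 13→14  → match P0@[21:21]
i=22 'd': node 14→15  → match P3@[19:22]
i=23 'd': node 15→16 ·f
i=24 'a': node 16→17  → match P4@[23:24]
i=25 'b': node 17→2 ·f
i=26 'b': node 2→7
i=27 'a': node 7→3 ·f
i=28 'd': node 3→4
i=29 'd': node 4→5
i=30 'c': node 5→6  → match P0@[30:30],P1@[26:30],P5@[29:30]
i=31 'd': node 6→16 ·f
i=32 'd': node 16→16 ·f
i=33 'c': node 16→18  → match P0@[33:33],P5@[32:33]
i=34 'c': node 18→1 ·f  → match P0@[34:34]
i=35 'b': node 1→2 ·f
i=36 'b': node 2→7
i=37 'd': node 7→8
i=38 'c': node 8→9  → match P0@[38:38],P5@[37:38]
i=39 'b': node 9→10
i=40 'c': node 10→11  → match P0@[40:40],P2@[35:40]
i=41 'a': node 11→12 ·f
i=42 'd': node 12→16 ·f
i=43 'c': node 16→18  → match P0@[43:43],P5@[42:43]
i=44 'b': node 18→2 ·f
i=45 'b': node 2→7
i=46 'b': node 7→7 ·f
i=47 'd': node 7→8
i=48 'c': node 8→9  → match P0@[48:48],P5@[47:48]
i=49 'b': node 9→10
i=50 'c': node 10→11  → match P0@[50:50],P2@[45:50]
i=51 'd': node 11→16 ·f
i=52 'c': node 16→18  → match P0@[52:52],P5@[51:52]
i=53 'c': node 18→1 ·f  → match P0@[53:53]
i=54 'b': node 1→2 ·f
i=55 'a': node 2→3
i=56 'd': node 3→4
i=57 'd': node 4→5
i=58 'c': node 5→6  → match P0@[58:58],P1@[54:58],P5@[57:58]
i=59 'a': node 6→12 ·f

Matches: [[5,0],[5,1],[5,5],[8,0],[8,5],[11,0],[11,5],[16,0],[16,5],[18,0],[18,2],[20,0],[21,0],[22,3],[24,4],[30,0],[30,1],[30,5],[33,0],[33,5],[34,0],[38,0],[38,5],[40,0],[40,2],[43,0],[43,5],[48,0],[48,5],[50,0],[50,2],[52,0],[52,5],[53,0],[58,0],[58,1],[58,5]]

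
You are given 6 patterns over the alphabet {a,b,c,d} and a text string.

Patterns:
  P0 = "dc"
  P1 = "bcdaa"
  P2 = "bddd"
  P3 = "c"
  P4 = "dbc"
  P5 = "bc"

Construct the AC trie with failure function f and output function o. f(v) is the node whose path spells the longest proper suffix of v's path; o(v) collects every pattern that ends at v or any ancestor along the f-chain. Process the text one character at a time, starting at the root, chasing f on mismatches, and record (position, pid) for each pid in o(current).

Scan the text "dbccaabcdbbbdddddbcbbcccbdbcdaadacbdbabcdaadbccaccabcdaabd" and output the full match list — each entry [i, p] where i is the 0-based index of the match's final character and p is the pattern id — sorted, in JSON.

Build:
Trie (insert patterns):
  0='ε' goto b→3 c→11 d→1
  1='d' goto b→12 c→2
  2='dc' goto ·  ←P0
  3='b' goto c→4 d→8
  4='bc' goto d→5  ←P5
  5='bcd' goto a→6
  6='bcda' goto a→7
  7='bcdaa' goto ·  ←P1
  8='bd' goto d→9
  9='bdd' goto d→10
  10='bddd' goto ·  ←P2
  11='c' goto ·  ←P3
  12='db' goto c→13
  13='dbc' goto ·  ←P4

BFS fail/out derivation:
  n1('d'): parent n0 fail=0; on 'd' 0 → fail=0;  out ∅∪∅=∅
  n3('b'): parent n0 fail=0; on 'b' 0 → fail=0;  out ∅∪∅=∅
  n11('c'): parent n0 fail=0; on 'c' 0 → fail=0;  out {3}∪∅={3}
  n2('dc'): parent n1 fail=0; on 'c' 0 → fail=11;  out {0}∪{3}={0,3}
  n4('bc'): parent n3 fail=0; on 'c' 0 → fail=11;  out {5}∪{3}={3,5}
  n8('bd'): parent n3 fail=0; on 'd' 0 → fail=1;  out ∅∪∅=∅
  n12('db'): parent n1 fail=0; on 'b' 0 → fail=3;  out ∅∪∅=∅
  n5('bcd'): parent n4 fail=11; on 'd' 11→0 → fail=1;  out ∅∪∅=∅
  n9('bdd'): parent n8 fail=1; on 'd' 1→0 → fail=1;  out ∅∪∅=∅
  n13('dbc'): parent n12 fail=3; on 'c' 3 → fail=4;  out {4}∪{3,5}={3,4,5}
  n6('bcda'): parent n5 fail=1; on 'a' 1→0 → fail=0;  out ∅∪∅=∅
  n10('bddd'): parent n9 fail=1; on 'd' 1→0 → fail=1;  out {2}∪∅={2}
  n7('bcdaa'): parent n6 fail=0; on 'a' 0 → fail=0;  out {1}∪∅={1}

Scan:
pos 0 'd': at 1
pos 1 'b': at 12
pos 2 'c': at 13  emit P3@[2:2],P4@[0:2],P5@[1:2]
pos 3 'c': at 11 (fail-walked)  emit P3@[3:3]
pos 4 'a': at 0 (fail-walked)
pos 5 'a': at 0
pos 6 'b': at 3
pos 7 'c': at 4  emit P3@[7:7],P5@[6:7]
pos 8 'd': at 5
pos 9 'b': at 12 (fail-walked)
pos 10 'b': at 3 (fail-walked)
pos 11 'b': at 3 (fail-walked)
pos 12 'd': at 8
pos 13 'd': at 9
pos 14 'd': at 10  emit P2@[11:14]
pos 15 'd': at 1 (fail-walked)
pos 16 'd': at 1 (fail-walked)
pos 17 'b': at 12
pos 18 'c': at 13  emit P3@[18:18],P4@[16:18],P5@[17:18]
pos 19 'b': at 3 (fail-walked)
pos 20 'b': at 3 (fail-walked)
pos 21 'c': at 4  emit P3@[21:21],P5@[20:21]
pos 22 'c': at 11 (fail-walked)  emit P3@[22:22]
pos 23 'c': at 11 (fail-walked)  emit P3@[23:23]
pos 24 'b': at 3 (fail-walked)
pos 25 'd': at 8
pos 26 'b': at 12 (fail-walked)
pos 27 'c': at 13  emit P3@[27:27],P4@[25:27],P5@[26:27]
pos 28 'd': at 5 (fail-walked)
pos 29 'a': at 6
pos 30 'a': at 7  emit P1@[26:30]
pos 31 'd': at 1 (fail-walked)
pos 32 'a': at 0 (fail-walked)
pos 33 'c': at 11  emit P3@[33:33]
pos 34 'b': at 3 (fail-walked)
pos 35 'd': at 8
pos 36 'b': at 12 (fail-walked)
pos 37 'a': at 0 (fail-walked)
pos 38 'b': at 3
pos 39 'c': at 4  emit P3@[39:39],P5@[38:39]
pos 40 'd': at 5
pos 41 'a': at 6
pos 42 'a': at 7  emit P1@[38:42]
pos 43 'd': at 1 (fail-walked)
pos 44 'b': at 12
pos 45 'c': at 13  emit P3@[45:45],P4@[43:45],P5@[44:45]
pos 46 'c': at 11 (fail-walked)  emit P3@[46:46]
pos 47 'a': at 0 (fail-walked)
pos 48 'c': at 11  emit P3@[48:48]
pos 49 'c': at 11 (fail-walked)  emit P3@[49:49]
pos 50 'a': at 0 (fail-walked)
pos 51 'b': at 3
pos 52 'c': at 4  emit P3@[52:52],P5@[51:52]
pos 53 'd': at 5
pos 54 'a': at 6
pos 55 'a': at 7  emit P1@[51:55]
pos 56 'b': at 3 (fail-walked)
pos 57 'd': at 8

Result: [[2,3],[2,4],[2,5],[3,3],[7,3],[7,5],[14,2],[18,3],[18,4],[18,5],[21,3],[21,5],[22,3],[23,3],[27,3],[27,4],[27,5],[30,1],[33,3],[39,3],[39,5],[42,1],[45,3],[45,4],[45,5],[46,3],[48,3],[49,3],[52,3],[52,5],[55,1]]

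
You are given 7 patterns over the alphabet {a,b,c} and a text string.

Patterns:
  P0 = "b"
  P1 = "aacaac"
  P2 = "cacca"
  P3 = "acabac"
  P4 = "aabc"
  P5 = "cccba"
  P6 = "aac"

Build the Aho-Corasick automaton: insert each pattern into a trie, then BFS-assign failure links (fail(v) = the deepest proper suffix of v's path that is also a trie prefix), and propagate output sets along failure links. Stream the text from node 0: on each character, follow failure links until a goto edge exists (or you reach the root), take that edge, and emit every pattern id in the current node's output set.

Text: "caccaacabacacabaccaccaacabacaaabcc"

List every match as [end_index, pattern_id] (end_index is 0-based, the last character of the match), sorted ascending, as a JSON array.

Construct AC machine:
Trie nodes:
  0='ε' goto a→2 b→1 c→8
  1='b' goto ·  ←P0
  2='a' goto a→3 c→13
  3='aa' goto b→18 c→4
  4='aac' goto a→5  ←P6
  5='aaca' goto a→6
  6='aacaa' goto c→7
  7='aacaac' goto ·  ←P1
  8='c' goto a→9 c→20
  9='ca' goto c→10
  10='cac' goto c→11
  11='cacc' goto a→12
  12='cacca' goto ·  ←P2
  13='ac' goto a→14
  14='aca' goto b→15
  15='acab' goto a→16
  16='acaba' goto c→17
  17='acabac' goto ·  ←P3
  18='aab' goto c→19
  19='aabc' goto ·  ←P4
  20='cc' goto c→21
  21='ccc' goto b→22
  22='cccb' goto a→23
  23='cccba' goto ·  ←P5

BFS fail/out derivation:
  fail(1) 'b': from fail(0)=0 chase 'b': 0 ⇒ 0;  out={0}∪out(0)={0}
  fail(2) 'a': from fail(0)=0 chase 'a': 0 ⇒ 0;  out=∅∪out(0)=∅
  fail(8) 'c': from fail(0)=0 chase 'c': 0 ⇒ 0;  out=∅∪out(0)=∅
  fail(3) 'aa': from fail(2)=0 chase 'a': 0 ⇒ 2;  out=∅∪out(2)=∅
  fail(9) 'ca': from fail(8)=0 chase 'a': 0 ⇒ 2;  out=∅∪out(2)=∅
  fail(13) 'ac': from fail(2)=0 chase 'c': 0 ⇒ 8;  out=∅∪out(8)=∅
  fail(20) 'cc': from fail(8)=0 chase 'c': 0 ⇒ 8;  out=∅∪out(8)=∅
  fail(4) 'aac': from fail(3)=2 chase 'c': 2 ⇒ 13;  out={6}∪out(13)={6}
  fail(10) 'cac': from fail(9)=2 chase 'c': 2 ⇒ 13;  out=∅∪out(13)=∅
  fail(14) 'aca': from fail(13)=8 chase 'a': 8 ⇒ 9;  out=∅∪out(9)=∅
  fail(18) 'aab': from fail(3)=2 chase 'b': 2→0 ⇒ 1;  out=∅∪out(1)={0}
  fail(21) 'ccc': from fail(20)=8 chase 'c': 8 ⇒ 20;  out=∅∪out(20)=∅
  fail(5) 'aaca': from fail(4)=13 chase 'a': 13 ⇒ 14;  out=∅∪out(14)=∅
  fail(11) 'cacc': from fail(10)=13 chase 'c': 13→8 ⇒ 20;  out=∅∪out(20)=∅
  fail(15) 'acab': from fail(14)=9 chase 'b': 9→2→0 ⇒ 1;  out=∅∪out(1)={0}
  fail(19) 'aabc': from fail(18)=1 chase 'c': 1→0 ⇒ 8;  out={4}∪out(8)={4}
  fail(22) 'cccb': from fail(21)=20 chase 'b': 20→8→0 ⇒ 1;  out=∅∪out(1)={0}
  fail(6) 'aacaa': from fail(5)=14 chase 'a': 14→9→2 ⇒ 3;  out=∅∪out(3)=∅
  fail(12) 'cacca': from fail(11)=20 chase 'a': 20→8 ⇒ 9;  out={2}∪out(9)={2}
  fail(16) 'acaba': from fail(15)=1 chase 'a': 1→0 ⇒ 2;  out=∅∪out(2)=∅
  fail(23) 'cccba': from fail(22)=1 chase 'a': 1→0 ⇒ 2;  out={5}∪out(2)={5}
  fail(7) 'aacaac': from fail(6)=3 chase 'c': 3 ⇒ 4;  out={1}∪out(4)={1,6}
  fail(17) 'acabac': from fail(16)=2 chase 'c': 2 ⇒ 13;  out={3}∪out(13)={3}

Scan:
i=0 'c': node 0→8
i=1 'a': node 8→9
i=2 'c': node 9→10
i=3 'c': node 10→11
i=4 'a': node 11→12  emit P2@[0:4]
i=5 'a': node 12→3 (fail-walked)
i=6 'c': node 3→4  emit P6@[4:6]
i=7 'a': node 4→5
i=8 'b': node 5→15 (fail-walked)  emit P0@[8:8]
i=9 'a': node 15→16
i=10 'c': node 16→17  emit P3@[5:10]
i=11 'a': node 17→14 (fail-walked)
i=12 'c': node 14→10 (fail-walked)
i=13 'a': node 10→14 (fail-walked)
i=14 'b': node 14→15  emit P0@[14:14]
i=15 'a': node 15→16
i=16 'c': node 16→17  emit P3@[11:16]
i=17 'c': node 17→20 (fail-walked)
i=18 'a': node 20→9 (fail-walked)
i=19 'c': node 9→10
i=20 'c': node 10→11
i=21 'a': node 11→12  emit P2@[17:21]
i=22 'a': node 12→3 (fail-walked)
i=23 'c': node 3→4  emit P6@[21:23]
i=24 'a': node 4→5
i=25 'b': node 5→15 (fail-walked)  emit P0@[25:25]
i=26 'a': node 15→16
i=27 'c': node 16→17  emit P3@[22:27]
i=28 'a': node 17→14 (fail-walked)
i=29 'a': node 14→3 (fail-walked)
i=30 'a': node 3→3 (fail-walked)
i=31 'b': node 3→18  emit P0@[31:31]
i=32 'c': node 18→19  emit P4@[29:32]
i=33 'c': node 19→20 (fail-walked)

Result: [[4,2],[6,6],[8,0],[10,3],[14,0],[16,3],[21,2],[23,6],[25,0],[27,3],[31,0],[32,4]]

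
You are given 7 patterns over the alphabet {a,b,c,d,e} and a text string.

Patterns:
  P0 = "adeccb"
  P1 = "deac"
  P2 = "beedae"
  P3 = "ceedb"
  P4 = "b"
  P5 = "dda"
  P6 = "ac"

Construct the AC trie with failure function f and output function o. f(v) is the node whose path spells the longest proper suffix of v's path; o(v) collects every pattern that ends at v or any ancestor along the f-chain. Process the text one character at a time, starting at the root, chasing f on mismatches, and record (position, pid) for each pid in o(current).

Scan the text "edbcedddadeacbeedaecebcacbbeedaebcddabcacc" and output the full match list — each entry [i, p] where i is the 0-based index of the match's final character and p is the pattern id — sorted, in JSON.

Build:
Trie (insert patterns):
  0='ε' goto a→1 b→11 c→17 d→7
  1='a' goto c→24 d→2
  2='ad' goto e→3
  3='ade' goto c→4
  4='adec' goto c→5
  5='adecc' goto b→6
  6='adeccb' goto ·  [P0 ends]
  7='d' goto d→22 e→8
  8='de' goto a→9
  9='dea' goto c→10
  10='deac' goto ·  [P1 ends]
  11='b' goto e→12  [P4 ends]
  12='be' goto e→13
  13='bee' goto d→14
  14='beed' goto a→15
  15='beeda' goto e→16
  16='beedae' goto ·  [P2 ends]
  17='c' goto e→18
  18='ce' goto e→19
  19='cee' goto d→20
  20='ceed' goto b→21
  21='ceedb' goto ·  [P3 ends]
  22='dd' goto a→23
  23='dda' goto ·  [P5 ends]
  24='ac' goto ·  [P6 ends]

BFS fail/out derivation:
  n1('a'): parent n0 fail=0; on 'a' 0 → fail=0;  out ∅∪∅=∅
  n7('d'): parent n0 fail=0; on 'd' 0 → fail=0;  out ∅∪∅=∅
  n11('b'): parent n0 fail=0; on 'b' 0 → fail=0;  out {4}∪∅={4}
  n17('c'): parent n0 fail=0; on 'c' 0 → fail=0;  out ∅∪∅=∅
  n2('ad'): parent n1 fail=0; on 'd' 0 → fail=7;  out ∅∪∅=∅
  n8('de'): parent n7 fail=0; on 'e' 0 → fail=0;  out ∅∪∅=∅
  n12('be'): parent n11 fail=0; on 'e' 0 → fail=0;  out ∅∪∅=∅
  n18('ce'): parent n17 fail=0; on 'e' 0 → fail=0;  out ∅∪∅=∅
  n22('dd'): parent n7 fail=0; on 'd' 0 → fail=7;  out ∅∪∅=∅
  n24('ac'): parent n1 fail=0; on 'c' 0 → fail=17;  out {6}∪∅={6}
  n3('ade'): parent n2 fail=7; on 'e' 7 → fail=8;  out ∅∪∅=∅
  n9('dea'): parent n8 fail=0; on 'a' 0 → fail=1;  out ∅∪∅=∅
  n13('bee'): parent n12 fail=0; on 'e' 0 → fail=0;  out ∅∪∅=∅
  n19('cee'): parent n18 fail=0; on 'e' 0 → fail=0;  out ∅∪∅=∅
  n23('dda'): parent n22 fail=7; on 'a' 7→0 → fail=1;  out {5}∪∅={5}
  n4('adec'): parent n3 fail=8; on 'c' 8→0 → fail=17;  out ∅∪∅=∅
  n10('deac'): parent n9 fail=1; on 'c' 1 → fail=24;  out {1}∪{6}={1,6}
  n14('beed'): parent n13 fail=0; on 'd' 0 → fail=7;  out ∅∪∅=∅
  n20('ceed'): parent n19 fail=0; on 'd' 0 → fail=7;  out ∅∪∅=∅
  n5('adecc'): parent n4 fail=17; on 'c' 17→0 → fail=17;  out ∅∪∅=∅
  n15('beeda'): parent n14 fail=7; on 'a' 7→0 → fail=1;  out ∅∪∅=∅
  n21('ceedb'): parent n20 fail=7; on 'b' 7→0 → fail=11;  out {3}∪{4}={3,4}
  n6('adeccb'): parent n5 fail=17; on 'b' 17→0 → fail=11;  out {0}∪{4}={0,4}
  n16('beedae'): parent n15 fail=1; on 'e' 1→0 → fail=0;  out {2}∪∅={2}

Run:
[0] read 'e'  n0⇒n0
[1] read 'd'  n0⇒n7
[2] read 'b'  n7⇒n11 ·f  emit P4@[2:2]
[3] read 'c'  n11⇒n17 ·f
[4] read 'e'  n17⇒n18
[5] read 'd'  n18⇒n7 ·f
[6] read 'd'  n7⇒n22
[7] read 'd'  n22⇒n22 ·f
[8] read 'a'  n22⇒n23  emit P5@[6:8]
[9] read 'd'  n23⇒n2 ·f
[10] read 'e'  n2⇒n3
[11] read 'a'  n3⇒n9 ·f
[12] read 'c'  n9⇒n10  emit P1@[9:12],P6@[11:12]
[13] read 'b'  n10⇒n11 ·f  emit P4@[13:13]
[14] read 'e'  n11⇒n12
[15] read 'e'  n12⇒n13
[16] read 'd'  n13⇒n14
[17] read 'a'  n14⇒n15
[18] read 'e'  n15⇒n16  emit P2@[13:18]
[19] read 'c'  n16⇒n17 ·f
[20] read 'e'  n17⇒n18
[21] read 'b'  n18⇒n11 ·f  emit P4@[21:21]
[22] read 'c'  n11⇒n17 ·f
[23] read 'a'  n17⇒n1 ·f
[24] read 'c'  n1⇒n24  emit P6@[23:24]
[25] read 'b'  n24⇒n11 ·f  emit P4@[25:25]
[26] read 'b'  n11⇒n11 ·f  emit P4@[26:26]
[27] read 'e'  n11⇒n12
[28] read 'e'  n12⇒n13
[29] read 'd'  n13⇒n14
[30] read 'a'  n14⇒n15
[31] read 'e'  n15⇒n16  emit P2@[26:31]
[32] read 'b'  n16⇒n11 ·f  emit P4@[32:32]
[33] read 'c'  n11⇒n17 ·f
[34] read 'd'  n17⇒n7 ·f
[35] read 'd'  n7⇒n22
[36] read 'a'  n22⇒n23  emit P5@[34:36]
[37] read 'b'  n23⇒n11 ·f  emit P4@[37:37]
[38] read 'c'  n11⇒n17 ·f
[39] read 'a'  n17⇒n1 ·f
[40] read 'c'  n1⇒n24  emit P6@[39:40]
[41] read 'c'  n24⇒n17 ·f

Matches: [[2,4],[8,5],[12,1],[12,6],[13,4],[18,2],[21,4],[24,6],[25,4],[26,4],[31,2],[32,4],[36,5],[37,4],[40,6]]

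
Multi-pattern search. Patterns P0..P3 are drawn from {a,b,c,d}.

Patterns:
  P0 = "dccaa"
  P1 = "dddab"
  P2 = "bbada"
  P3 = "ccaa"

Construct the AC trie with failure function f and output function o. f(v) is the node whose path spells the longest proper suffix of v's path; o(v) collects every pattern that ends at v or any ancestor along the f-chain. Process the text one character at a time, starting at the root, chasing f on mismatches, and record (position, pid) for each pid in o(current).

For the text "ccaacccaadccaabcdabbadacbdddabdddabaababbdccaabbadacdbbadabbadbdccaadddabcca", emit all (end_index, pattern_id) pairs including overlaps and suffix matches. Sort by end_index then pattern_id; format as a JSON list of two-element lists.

Build:
Trie (insert patterns):
  0='ε' goto b→10 c→15 d→1
  1='d' goto c→2 d→6
  2='dc' goto c→3
  3='dcc' goto a→4
  4='dcca' goto a→5
  5='dccaa' goto ·  ←P0
  6='dd' goto d→7
  7='ddd' goto a→8
  8='ddda' goto b→9
  9='dddab' goto ·  ←P1
  10='b' goto b→11
  11='bb' goto a→12
  12='bba' goto d→13
  13='bbad' goto a→14
  14='bbada' goto ·  ←P2
  15='c' goto c→16
  16='cc' goto a→17
  17='cca' goto a→18
  18='ccaa' goto ·  ←P3

BFS fail/out derivation:
  n1('d'): parent n0 fail=0; on 'd' 0 → fail=0;  out ∅∪∅=∅
  n10('b'): parent n0 fail=0; on 'b' 0 → fail=0;  out ∅∪∅=∅
  n15('c'): parent n0 fail=0; on 'c' 0 → fail=0;  out ∅∪∅=∅
  n2('dc'): parent n1 fail=0; on 'c' 0 → fail=15;  out ∅∪∅=∅
  n6('dd'): parent n1 fail=0; on 'd' 0 → fail=1;  out ∅∪∅=∅
  n11('bb'): parent n10 fail=0; on 'b' 0 → fail=10;  out ∅∪∅=∅
  n16('cc'): parent n15 fail=0; on 'c' 0 → fail=15;  out ∅∪∅=∅
  n3('dcc'): parent n2 fail=15; on 'c' 15 → fail=16;  out ∅∪∅=∅
  n7('ddd'): parent n6 fail=1; on 'd' 1 → fail=6;  out ∅∪∅=∅
  n12('bba'): parent n11 fail=10; on 'a' 10→0 → fail=0;  out ∅∪∅=∅
  n17('cca'): parent n16 fail=15; on 'a' 15→0 → fail=0;  out ∅∪∅=∅
  n4('dcca'): parent n3 fail=16; on 'a' 16 → fail=17;  out ∅∪∅=∅
  n8('ddda'): parent n7 fail=6; on 'a' 6→1→0 → fail=0;  out ∅∪∅=∅
  n13('bbad'): parent n12 fail=0; on 'd' 0 → fail=1;  out ∅∪∅=∅
  n18('ccaa'): parent n17 fail=0; on 'a' 0 → fail=0;  out {3}∪∅={3}
  n5('dccaa'): parent n4 fail=17; on 'a' 17 → fail=18;  out {0}∪{3}={0,3}
  n9('dddab'): parent n8 fail=0; on 'b' 0 → fail=10;  out {1}∪∅={1}
  n14('bbada'): parent n13 fail=1; on 'a' 1→0 → fail=0;  out {2}∪∅={2}

Scan:
i=0 'c': node 0→15
i=1 'c': node 15→16
i=2 'a': node 16→17
i=3 'a': node 17→18  emit P3@[0:3]
i=4 'c': node 18→15 (fail-walked)
i=5 'c': node 15→16
i=6 'c': node 16→16 (fail-walked)
i=7 'a': node 16→17
i=8 'a': node 17→18  emit P3@[5:8]
i=9 'd': node 18→1 (fail-walked)
i=10 'c': node 1→2
i=11 'c': node 2→3
i=12 'a': node 3→4
i=13 'a': node 4→5  emit P0@[9:13],P3@[10:13]
i=14 'b': node 5→10 (fail-walked)
i=15 'c': node 10→15 (fail-walked)
i=16 'd': node 15→1 (fail-walked)
i=17 'a': node 1→0 (fail-walked)
i=18 'b': node 0→10
i=19 'b': node 10→11
i=20 'a': node 11→12
i=21 'd': node 12→13
i=22 'a': node 13→14  emit P2@[18:22]
i=23 'c': node 14→15 (fail-walked)
i=24 'b': node 15→10 (fail-walked)
i=25 'd': node 10→1 (fail-walked)
i=26 'd': node 1→6
i=27 'd': node 6→7
i=28 'a': node 7→8
i=29 'b': node 8→9  emit P1@[25:29]
i=30 'd': node 9→1 (fail-walked)
i=31 'd': node 1→6
i=32 'd': node 6→7
i=33 'a': node 7→8
i=34 'b': node 8→9  emit P1@[30:34]
i=35 'a': node 9→0 (fail-walked)
i=36 'a': node 0→0
i=37 'b': node 0→10
i=38 'a': node 10→0 (fail-walked)
i=39 'b': node 0→10
i=40 'b': node 10→11
i=41 'd': node 11→1 (fail-walked)
i=42 'c': node 1→2
i=43 'c': node 2→3
i=44 'a': node 3→4
i=45 'a': node 4→5  emit P0@[41:45],P3@[42:45]
i=46 'b': node 5→10 (fail-walked)
i=47 'b': node 10→11
i=48 'a': node 11→12
i=49 'd': node 12→13
i=50 'a': node 13→14  emit P2@[46:50]
i=51 'c': node 14→15 (fail-walked)
i=52 'd': node 15→1 (fail-walked)
i=53 'b': node 1→10 (fail-walked)
i=54 'b': node 10→11
i=55 'a': node 11→12
i=56 'd': node 12→13
i=57 'a': node 13→14  emit P2@[53:57]
i=58 'b': node 14→10 (fail-walked)
i=59 'b': node 10→11
i=60 'a': node 11→12
i=61 'd': node 12→13
i=62 'b': node 13→10 (fail-walked)
i=63 'd': node 10→1 (fail-walked)
i=64 'c': node 1→2
i=65 'c': node 2→3
i=66 'a': node 3→4
i=67 'a': node 4→5  emit P0@[63:67],P3@[64:67]
i=68 'd': node 5→1 (fail-walked)
i=69 'd': node 1→6
i=70 'd': node 6→7
i=71 'a': node 7→8
i=72 'b': node 8→9  emit P1@[68:72]
i=73 'c': node 9→15 (fail-walked)
i=74 'c': node 15→16
i=75 'a': node 16→17

All matches (sorted): [[3,3],[8,3],[13,0],[13,3],[22,2],[29,1],[34,1],[45,0],[45,3],[50,2],[57,2],[67,0],[67,3],[72,1]]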